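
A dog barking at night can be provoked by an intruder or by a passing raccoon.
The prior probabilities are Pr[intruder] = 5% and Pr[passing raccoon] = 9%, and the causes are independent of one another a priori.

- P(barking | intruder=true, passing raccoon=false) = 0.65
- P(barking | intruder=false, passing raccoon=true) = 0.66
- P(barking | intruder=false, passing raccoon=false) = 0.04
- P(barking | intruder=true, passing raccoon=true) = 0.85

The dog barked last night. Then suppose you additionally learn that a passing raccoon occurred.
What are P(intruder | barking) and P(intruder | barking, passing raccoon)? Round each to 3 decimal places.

P(intruder | barking) ≈ 0.268; P(intruder | barking, passing raccoon) ≈ 0.063

Numerator (weight on configurations with intruder): 0.029575 + 0.003825 = 0.033400
The normalizing constant is 0.04*0.95*0.91 + 0.66*0.95*0.09 + 0.65*0.05*0.91 + 0.85*0.05*0.09 = 0.124410
P(intruder | barking) = 0.033400/0.124410 ≈ 0.268

Now condition on the additional information:
P(barking | passing raccoon) = 0.66·0.95 + 0.85·0.05 = 0.627000 + 0.042500 = 0.669500
The intruder-present share is 0.85·0.05 = 0.042500.
P(intruder | barking, passing raccoon) = 0.042500 / 0.669500 ≈ 0.063
The drop from 0.268 to 0.063 is the explaining-away (discounting) effect.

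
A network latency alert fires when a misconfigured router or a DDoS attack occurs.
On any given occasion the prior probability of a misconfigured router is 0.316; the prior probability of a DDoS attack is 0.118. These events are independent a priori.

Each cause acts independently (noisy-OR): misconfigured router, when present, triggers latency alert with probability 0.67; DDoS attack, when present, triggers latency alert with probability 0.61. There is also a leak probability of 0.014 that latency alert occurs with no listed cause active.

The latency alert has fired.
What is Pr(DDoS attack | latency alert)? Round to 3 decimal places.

Pr(DDoS attack | latency alert) ≈ 0.295

Under noisy-OR, P(latency alert | causes) = 1 − (1−0.014)·∏(1−qᵢ) over the active causes.
Numerator (weight on configurations with DDoS attack): 0.049675 + 0.032556 = 0.082231
Normalizer over all consistent configurations: 0.014·0.684·0.882 + 0.61546·0.684·0.118 + 0.67462·0.316·0.882 + 0.873102·0.316·0.118 = 0.278702
Posterior = 0.082231 / 0.278702 ≈ 0.295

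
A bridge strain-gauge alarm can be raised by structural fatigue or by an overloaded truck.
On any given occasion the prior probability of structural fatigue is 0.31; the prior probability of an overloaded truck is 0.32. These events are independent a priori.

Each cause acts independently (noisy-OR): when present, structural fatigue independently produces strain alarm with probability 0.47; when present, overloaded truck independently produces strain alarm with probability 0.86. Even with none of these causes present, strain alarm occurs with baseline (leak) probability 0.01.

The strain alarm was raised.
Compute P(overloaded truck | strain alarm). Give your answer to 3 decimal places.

Under noisy-OR, P(strain alarm | causes) = 1 − (1−0.01)·∏(1−qᵢ) over the active causes.
Enumerate the 4 (structural fatigue, overloaded truck) configurations and weight by the priors:
  P(strain alarm) = 0.01·0.69·0.68 + 0.8614·0.69·0.32 + 0.4753·0.31·0.68 + 0.926542·0.31·0.32
        = 0.004692 + 0.190197 + 0.100193 + 0.091913 = 0.386995
Configurations with overloaded truck contribute 0.282110, so
  P(overloaded truck | strain alarm) = 0.282110 / 0.386995 ≈ 0.729

P(overloaded truck | strain alarm) ≈ 0.729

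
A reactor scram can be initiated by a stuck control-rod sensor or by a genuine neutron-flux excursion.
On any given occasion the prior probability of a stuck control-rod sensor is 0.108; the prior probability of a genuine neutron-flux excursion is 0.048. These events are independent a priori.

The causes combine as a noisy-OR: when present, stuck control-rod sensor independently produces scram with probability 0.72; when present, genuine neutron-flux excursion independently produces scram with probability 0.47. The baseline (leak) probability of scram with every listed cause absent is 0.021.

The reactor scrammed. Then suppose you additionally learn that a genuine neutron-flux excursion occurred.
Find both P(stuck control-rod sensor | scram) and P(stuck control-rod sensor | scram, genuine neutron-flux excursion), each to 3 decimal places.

Under noisy-OR, P(scram | causes) = 1 − (1−0.021)·∏(1−qᵢ) over the active causes.
P(scram) = 0.021×0.892×0.952 + 0.48113×0.892×0.048 + 0.72588×0.108×0.952 + 0.854716×0.108×0.048 = 0.017833 + 0.020600 + 0.074632 + 0.004431 = 0.117496
Of this, 0.079063 comes from 0.074632 + 0.004431 (the stuck control-rod sensor=true cases).
P(stuck control-rod sensor | scram) = 0.079063 / 0.117496 ≈ 0.673

With the extra evidence:
Weight on stuck control-rod sensor=true, given the evidence: 0.854716×0.108 = 0.092309
Denominator P(scram | genuine neutron-flux excursion): 0.48113×0.892 + 0.854716×0.108 = 0.521477
P(stuck control-rod sensor | scram, genuine neutron-flux excursion) = 0.092309/0.521477 ≈ 0.177
The drop from 0.673 to 0.177 is the explaining-away (discounting) effect.

P(stuck control-rod sensor | scram) ≈ 0.673; P(stuck control-rod sensor | scram, genuine neutron-flux excursion) ≈ 0.177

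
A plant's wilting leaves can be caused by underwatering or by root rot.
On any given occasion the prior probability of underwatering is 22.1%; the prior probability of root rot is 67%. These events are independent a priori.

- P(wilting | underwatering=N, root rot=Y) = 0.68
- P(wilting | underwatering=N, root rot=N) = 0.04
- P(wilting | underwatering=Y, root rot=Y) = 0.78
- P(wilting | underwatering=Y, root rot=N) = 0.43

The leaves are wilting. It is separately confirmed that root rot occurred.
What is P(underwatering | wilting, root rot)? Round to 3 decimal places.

Numerator (weight on configurations with underwatering): 0.78×0.221 = 0.172380
Normalizer over all consistent configurations: 0.68×0.779 + 0.78×0.221 = 0.702100
Posterior = 0.172380 / 0.702100 ≈ 0.246

P(underwatering | wilting, root rot) ≈ 0.246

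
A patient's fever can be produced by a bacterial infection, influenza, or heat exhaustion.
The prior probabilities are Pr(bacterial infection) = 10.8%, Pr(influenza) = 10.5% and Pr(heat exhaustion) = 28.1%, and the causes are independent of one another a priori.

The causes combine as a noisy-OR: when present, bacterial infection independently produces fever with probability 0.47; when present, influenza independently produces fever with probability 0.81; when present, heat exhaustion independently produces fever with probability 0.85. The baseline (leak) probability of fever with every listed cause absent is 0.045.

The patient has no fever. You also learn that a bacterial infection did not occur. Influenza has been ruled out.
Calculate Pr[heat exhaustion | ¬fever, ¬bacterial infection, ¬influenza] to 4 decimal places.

Under noisy-OR, P(fever | causes) = 1 − (1−0.045)·∏(1−qᵢ) over the active causes.
P(¬fever | ¬bacterial infection, ¬influenza) = 0.955*0.719 + 0.14325*0.281 = 0.686645 + 0.040253 = 0.726898
Of this, 0.040253 comes from 0.14325*0.281 (the heat exhaustion=true cases).
Hence the posterior is 0.040253/0.726898 ≈ 0.0554.

Pr[heat exhaustion | ¬fever, ¬bacterial infection, ¬influenza] ≈ 0.0554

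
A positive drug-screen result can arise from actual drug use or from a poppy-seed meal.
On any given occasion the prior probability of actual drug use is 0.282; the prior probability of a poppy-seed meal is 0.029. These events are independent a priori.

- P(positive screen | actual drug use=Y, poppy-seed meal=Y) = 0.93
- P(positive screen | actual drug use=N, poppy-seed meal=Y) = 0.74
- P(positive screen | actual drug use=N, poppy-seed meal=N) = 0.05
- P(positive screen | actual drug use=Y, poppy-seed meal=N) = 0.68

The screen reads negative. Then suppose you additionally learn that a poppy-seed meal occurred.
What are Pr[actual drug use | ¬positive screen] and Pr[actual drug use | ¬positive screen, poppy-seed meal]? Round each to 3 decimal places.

Pr[actual drug use | ¬positive screen] ≈ 0.117; Pr[actual drug use | ¬positive screen, poppy-seed meal] ≈ 0.096

P(¬positive screen) = 0.95*0.718*0.971 + 0.26*0.718*0.029 + 0.32*0.282*0.971 + 0.07*0.282*0.029 = 0.662319 + 0.005414 + 0.087623 + 0.000572 = 0.755928
The actual drug use-present share is 0.087623 + 0.000572 = 0.088195.
P(actual drug use | ¬positive screen) = 0.088195 / 0.755928 ≈ 0.117

Now also conditioning on poppy-seed meal=true:
P(¬positive screen | poppy-seed meal) = 0.26·0.718 + 0.07·0.282 = 0.186680 + 0.019740 = 0.206420
The actual drug use-present share is 0.07·0.282 = 0.019740.
So P(actual drug use | ¬positive screen, poppy-seed meal) = 0.019740/0.206420 ≈ 0.096.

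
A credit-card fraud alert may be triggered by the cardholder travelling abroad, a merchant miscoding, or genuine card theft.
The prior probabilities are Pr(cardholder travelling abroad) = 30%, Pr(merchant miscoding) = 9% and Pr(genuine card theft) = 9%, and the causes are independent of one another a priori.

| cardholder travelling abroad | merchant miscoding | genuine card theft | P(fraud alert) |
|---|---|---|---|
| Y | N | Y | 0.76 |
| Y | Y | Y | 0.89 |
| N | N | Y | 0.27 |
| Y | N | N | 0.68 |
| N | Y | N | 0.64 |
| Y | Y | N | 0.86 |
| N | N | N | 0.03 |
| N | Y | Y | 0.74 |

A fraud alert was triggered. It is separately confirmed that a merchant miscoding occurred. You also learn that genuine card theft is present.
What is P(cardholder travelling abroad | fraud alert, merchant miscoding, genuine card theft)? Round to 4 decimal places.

P(cardholder travelling abroad | fraud alert, merchant miscoding, genuine card theft) ≈ 0.3401

Enumerate both values of cardholder travelling abroad and weight by the priors:
  P(fraud alert | merchant miscoding, genuine card theft) = 0.74·0.7 + 0.89·0.3
        = 0.518000 + 0.267000 = 0.785000
Configurations with cardholder travelling abroad contribute 0.267000, so
  P(cardholder travelling abroad | fraud alert, merchant miscoding, genuine card theft) = 0.267000 / 0.785000 ≈ 0.3401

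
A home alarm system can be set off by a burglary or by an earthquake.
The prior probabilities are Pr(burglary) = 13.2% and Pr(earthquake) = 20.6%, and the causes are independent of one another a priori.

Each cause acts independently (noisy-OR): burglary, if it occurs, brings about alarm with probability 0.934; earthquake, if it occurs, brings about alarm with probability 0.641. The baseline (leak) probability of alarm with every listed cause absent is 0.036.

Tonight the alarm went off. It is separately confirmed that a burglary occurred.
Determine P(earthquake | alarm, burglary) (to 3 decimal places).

P(earthquake | alarm, burglary) ≈ 0.213

Under noisy-OR, P(alarm | causes) = 1 − (1−0.036)·∏(1−qᵢ) over the active causes.
By total probability over both values of earthquake:
  P(alarm | burglary) = 0.936376×0.794 + 0.977159×0.206
        = 0.743483 + 0.201295 = 0.944778
Configurations with earthquake contribute 0.201295, so
  P(earthquake | alarm, burglary) = 0.201295 / 0.944778 ≈ 0.213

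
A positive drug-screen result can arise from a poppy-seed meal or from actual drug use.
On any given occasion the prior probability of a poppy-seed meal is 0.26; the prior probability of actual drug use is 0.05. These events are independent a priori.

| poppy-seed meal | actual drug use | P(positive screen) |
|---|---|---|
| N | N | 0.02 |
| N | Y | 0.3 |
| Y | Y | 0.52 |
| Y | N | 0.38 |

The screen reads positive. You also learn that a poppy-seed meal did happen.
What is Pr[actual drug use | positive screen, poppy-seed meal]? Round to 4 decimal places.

Enumerate both values of actual drug use and weight by the priors:
  P(positive screen | poppy-seed meal) = 0.38×0.95 + 0.52×0.05
        = 0.361000 + 0.026000 = 0.387000
The terms with actual drug use present sum to 0.026000, so
  P(actual drug use | positive screen, poppy-seed meal) = 0.026000 / 0.387000 ≈ 0.0672

Pr[actual drug use | positive screen, poppy-seed meal] ≈ 0.0672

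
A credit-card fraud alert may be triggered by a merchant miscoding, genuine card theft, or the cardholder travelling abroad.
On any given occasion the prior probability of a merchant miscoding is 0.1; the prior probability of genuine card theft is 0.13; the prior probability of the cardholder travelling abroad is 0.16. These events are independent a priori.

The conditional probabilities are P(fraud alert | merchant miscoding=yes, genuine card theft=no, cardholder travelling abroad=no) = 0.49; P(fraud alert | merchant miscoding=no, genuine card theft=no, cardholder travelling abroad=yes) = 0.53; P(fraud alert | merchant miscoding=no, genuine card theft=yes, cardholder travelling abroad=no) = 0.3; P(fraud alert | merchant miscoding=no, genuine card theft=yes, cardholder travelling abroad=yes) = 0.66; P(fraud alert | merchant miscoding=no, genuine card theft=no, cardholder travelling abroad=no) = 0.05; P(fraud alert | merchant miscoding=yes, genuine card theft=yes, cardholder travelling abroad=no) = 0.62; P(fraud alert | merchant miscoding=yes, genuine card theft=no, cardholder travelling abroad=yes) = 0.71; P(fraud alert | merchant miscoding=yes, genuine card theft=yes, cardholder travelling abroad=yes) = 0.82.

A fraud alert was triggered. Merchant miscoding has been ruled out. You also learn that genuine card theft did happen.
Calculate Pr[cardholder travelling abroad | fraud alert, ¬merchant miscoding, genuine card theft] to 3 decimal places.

Pr[cardholder travelling abroad | fraud alert, ¬merchant miscoding, genuine card theft] ≈ 0.295

Weight on cardholder travelling abroad=true, given the evidence: 0.66*0.16 = 0.105600
Normalizer over all consistent configurations: 0.3*0.84 + 0.66*0.16 = 0.357600
Posterior = 0.105600 / 0.357600 ≈ 0.295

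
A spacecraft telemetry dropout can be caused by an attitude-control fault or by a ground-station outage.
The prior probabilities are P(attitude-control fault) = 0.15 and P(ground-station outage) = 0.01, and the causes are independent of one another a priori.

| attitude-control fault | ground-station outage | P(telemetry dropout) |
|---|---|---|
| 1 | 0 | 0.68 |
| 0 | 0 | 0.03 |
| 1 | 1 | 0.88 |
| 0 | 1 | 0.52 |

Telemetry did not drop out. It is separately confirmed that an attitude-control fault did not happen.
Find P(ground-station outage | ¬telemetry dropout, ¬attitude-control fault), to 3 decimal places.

P(ground-station outage | ¬telemetry dropout, ¬attitude-control fault) ≈ 0.005

Enumerate both values of ground-station outage and weight by the priors:
  P(¬telemetry dropout | ¬attitude-control fault) = 0.97·0.99 + 0.48·0.01
        = 0.960300 + 0.004800 = 0.965100
Configurations with ground-station outage contribute 0.004800, so
  P(ground-station outage | ¬telemetry dropout, ¬attitude-control fault) = 0.004800 / 0.965100 ≈ 0.005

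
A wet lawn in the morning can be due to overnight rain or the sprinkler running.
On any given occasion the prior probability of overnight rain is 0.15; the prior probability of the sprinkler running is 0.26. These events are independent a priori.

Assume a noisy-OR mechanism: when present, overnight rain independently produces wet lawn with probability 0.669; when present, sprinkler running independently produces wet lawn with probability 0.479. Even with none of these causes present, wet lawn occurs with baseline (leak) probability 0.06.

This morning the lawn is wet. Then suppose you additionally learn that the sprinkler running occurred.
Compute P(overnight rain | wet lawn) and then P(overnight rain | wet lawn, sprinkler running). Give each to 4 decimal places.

Under noisy-OR, P(wet lawn | causes) = 1 − (1−0.06)·∏(1−qᵢ) over the active causes.
Enumerate the 4 (overnight rain, sprinkler running) configurations and weight by the priors:
  P(wet lawn) = 0.06*0.85*0.74 + 0.51026*0.85*0.26 + 0.68886*0.15*0.74 + 0.837896*0.15*0.26
        = 0.037740 + 0.112767 + 0.076463 + 0.032678 = 0.259648
Keeping only the overnight rain-present terms gives 0.109141, so
  P(overnight rain | wet lawn) = 0.109141 / 0.259648 ≈ 0.4203

With the extra evidence:
Enumerate both values of overnight rain and weight by the priors:
  P(wet lawn | sprinkler running) = 0.51026×0.85 + 0.837896×0.15
        = 0.433721 + 0.125684 = 0.559405
Keeping only the overnight rain-present terms gives 0.125684, so
  P(overnight rain | wet lawn, sprinkler running) = 0.125684 / 0.559405 ≈ 0.2247

P(overnight rain | wet lawn) ≈ 0.4203; P(overnight rain | wet lawn, sprinkler running) ≈ 0.2247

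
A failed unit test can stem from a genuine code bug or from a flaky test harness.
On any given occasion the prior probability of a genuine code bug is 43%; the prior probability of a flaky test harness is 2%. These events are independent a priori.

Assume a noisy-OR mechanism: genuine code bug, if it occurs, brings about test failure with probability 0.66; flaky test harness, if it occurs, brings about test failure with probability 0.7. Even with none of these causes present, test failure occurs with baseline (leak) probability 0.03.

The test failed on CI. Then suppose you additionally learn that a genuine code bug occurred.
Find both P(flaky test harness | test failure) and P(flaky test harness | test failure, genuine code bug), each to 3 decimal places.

P(flaky test harness | test failure) ≈ 0.050; P(flaky test harness | test failure, genuine code bug) ≈ 0.027

Under noisy-OR, P(test failure | causes) = 1 − (1−0.03)·∏(1−qᵢ) over the active causes.
P(test failure) = 0.03×0.57×0.98 + 0.709×0.57×0.02 + 0.6702×0.43×0.98 + 0.90106×0.43×0.02 = 0.016758 + 0.008083 + 0.282422 + 0.007749 = 0.315012
Of this, 0.015832 comes from 0.008083 + 0.007749 (the flaky test harness=true cases).
So P(flaky test harness | test failure) = 0.015832/0.315012 ≈ 0.050.

Now condition on the additional information:
P(test failure | genuine code bug) = 0.6702×0.98 + 0.90106×0.02 = 0.656796 + 0.018021 = 0.674817
Of this, 0.018021 comes from 0.90106×0.02 (the flaky test harness=true cases).
Hence the posterior is 0.018021/0.674817 ≈ 0.027.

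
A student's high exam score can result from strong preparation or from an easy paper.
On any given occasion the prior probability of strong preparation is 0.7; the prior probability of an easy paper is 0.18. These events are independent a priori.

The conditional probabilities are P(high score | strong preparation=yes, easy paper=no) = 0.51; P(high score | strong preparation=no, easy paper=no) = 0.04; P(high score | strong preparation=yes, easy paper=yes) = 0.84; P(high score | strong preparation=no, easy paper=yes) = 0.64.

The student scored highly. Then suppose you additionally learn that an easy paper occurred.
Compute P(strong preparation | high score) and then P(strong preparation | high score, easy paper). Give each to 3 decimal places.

P(strong preparation | high score) ≈ 0.900; P(strong preparation | high score, easy paper) ≈ 0.754

Numerator (weight on configurations with strong preparation): 0.292740 + 0.105840 = 0.398580
Normalizer over all consistent configurations: 0.04*0.3*0.82 + 0.64*0.3*0.18 + 0.51*0.7*0.82 + 0.84*0.7*0.18 = 0.442980
Posterior = 0.398580 / 0.442980 ≈ 0.900

Now condition on the additional information:
Weight on strong preparation=true, given the evidence: 0.84×0.7 = 0.588000
Denominator P(high score | easy paper): 0.64×0.3 + 0.84×0.7 = 0.780000
Posterior = 0.588000 / 0.780000 ≈ 0.754
The drop from 0.900 to 0.754 is the explaining-away (discounting) effect.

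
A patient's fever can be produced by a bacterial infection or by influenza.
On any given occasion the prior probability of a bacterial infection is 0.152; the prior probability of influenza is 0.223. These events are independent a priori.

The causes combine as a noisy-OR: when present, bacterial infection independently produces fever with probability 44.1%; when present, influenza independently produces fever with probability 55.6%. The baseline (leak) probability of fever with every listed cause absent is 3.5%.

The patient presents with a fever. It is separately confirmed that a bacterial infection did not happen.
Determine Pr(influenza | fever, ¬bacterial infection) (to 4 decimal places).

Under noisy-OR, P(fever | causes) = 1 − (1−0.035)·∏(1−qᵢ) over the active causes.
Numerator (weight on configurations with influenza): 0.57154·0.223 = 0.127453
The normalizing constant is 0.035·0.777 + 0.57154·0.223 = 0.154648
P(influenza | fever, ¬bacterial infection) = 0.127453/0.154648 ≈ 0.8241

Pr(influenza | fever, ¬bacterial infection) ≈ 0.8241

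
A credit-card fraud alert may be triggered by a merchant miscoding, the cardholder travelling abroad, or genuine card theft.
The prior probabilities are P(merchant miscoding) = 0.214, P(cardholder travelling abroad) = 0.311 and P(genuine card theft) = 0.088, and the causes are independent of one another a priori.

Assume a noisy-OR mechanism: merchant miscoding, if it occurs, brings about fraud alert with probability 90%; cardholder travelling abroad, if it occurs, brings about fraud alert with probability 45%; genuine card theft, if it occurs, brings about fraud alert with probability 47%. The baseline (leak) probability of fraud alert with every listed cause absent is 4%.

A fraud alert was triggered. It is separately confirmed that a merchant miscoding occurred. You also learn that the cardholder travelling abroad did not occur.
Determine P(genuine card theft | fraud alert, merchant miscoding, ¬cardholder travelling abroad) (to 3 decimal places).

Under noisy-OR, P(fraud alert | causes) = 1 − (1−0.04)·∏(1−qᵢ) over the active causes.
Sum P(fraud alert|·) weighted by the priors over both values of genuine card theft:
  P(fraud alert | merchant miscoding, ¬cardholder travelling abroad) = 0.904×0.912 + 0.94912×0.088
        = 0.824448 + 0.083523 = 0.907971
The terms with genuine card theft present sum to 0.083523, so
  P(genuine card theft | fraud alert, merchant miscoding, ¬cardholder travelling abroad) = 0.083523 / 0.907971 ≈ 0.092

P(genuine card theft | fraud alert, merchant miscoding, ¬cardholder travelling abroad) ≈ 0.092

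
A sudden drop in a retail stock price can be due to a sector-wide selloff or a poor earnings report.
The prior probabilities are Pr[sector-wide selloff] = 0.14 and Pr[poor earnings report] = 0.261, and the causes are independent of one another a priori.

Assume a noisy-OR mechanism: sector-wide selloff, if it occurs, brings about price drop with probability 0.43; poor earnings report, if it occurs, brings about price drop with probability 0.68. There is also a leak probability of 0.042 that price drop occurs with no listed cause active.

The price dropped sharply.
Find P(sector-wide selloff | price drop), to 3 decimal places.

Under noisy-OR, P(price drop | causes) = 1 − (1−0.042)·∏(1−qᵢ) over the active causes.
For the numerator, keep only sector-wide selloff=true terms: 0.046965 + 0.030155 = 0.077120
The normalizing constant is 0.042·0.86·0.739 + 0.69344·0.86·0.261 + 0.45394·0.14·0.739 + 0.825261·0.14·0.261 = 0.259463
Posterior = 0.077120 / 0.259463 ≈ 0.297

P(sector-wide selloff | price drop) ≈ 0.297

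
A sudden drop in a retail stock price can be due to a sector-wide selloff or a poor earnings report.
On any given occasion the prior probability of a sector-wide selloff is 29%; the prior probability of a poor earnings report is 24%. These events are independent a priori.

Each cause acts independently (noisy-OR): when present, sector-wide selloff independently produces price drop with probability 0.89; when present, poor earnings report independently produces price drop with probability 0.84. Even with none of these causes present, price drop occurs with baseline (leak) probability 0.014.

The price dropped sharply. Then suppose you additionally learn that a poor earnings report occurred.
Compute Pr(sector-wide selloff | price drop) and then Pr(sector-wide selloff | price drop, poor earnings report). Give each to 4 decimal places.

Pr(sector-wide selloff | price drop) ≈ 0.6368; Pr(sector-wide selloff | price drop, poor earnings report) ≈ 0.3227

Under noisy-OR, P(price drop | causes) = 1 − (1−0.014)·∏(1−qᵢ) over the active causes.
P(price drop) = 0.014×0.71×0.76 + 0.84224×0.71×0.24 + 0.89154×0.29×0.76 + 0.982646×0.29×0.24 = 0.007554 + 0.143518 + 0.196495 + 0.068392 = 0.415959
The sector-wide selloff-present share is 0.196495 + 0.068392 = 0.264887.
Hence the posterior is 0.264887/0.415959 ≈ 0.6368.

Now also conditioning on poor earnings report=true:
Enumerate both values of sector-wide selloff and weight by the priors:
  P(price drop | poor earnings report) = 0.84224×0.71 + 0.982646×0.29
        = 0.597990 + 0.284967 = 0.882957
Configurations with sector-wide selloff contribute 0.284967, so
  P(sector-wide selloff | price drop, poor earnings report) = 0.284967 / 0.882957 ≈ 0.3227
— poor earnings report explains away the evidence for sector-wide selloff.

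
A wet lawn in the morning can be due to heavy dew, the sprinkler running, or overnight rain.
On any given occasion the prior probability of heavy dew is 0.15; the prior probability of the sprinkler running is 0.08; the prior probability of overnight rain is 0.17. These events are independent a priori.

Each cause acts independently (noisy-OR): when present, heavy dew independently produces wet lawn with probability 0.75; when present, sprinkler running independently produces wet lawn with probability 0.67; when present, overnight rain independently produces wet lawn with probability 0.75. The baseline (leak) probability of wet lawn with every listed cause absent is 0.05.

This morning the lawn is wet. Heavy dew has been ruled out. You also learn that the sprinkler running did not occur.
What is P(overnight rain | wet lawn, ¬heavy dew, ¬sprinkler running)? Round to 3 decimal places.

P(overnight rain | wet lawn, ¬heavy dew, ¬sprinkler running) ≈ 0.757

Under noisy-OR, P(wet lawn | causes) = 1 − (1−0.05)·∏(1−qᵢ) over the active causes.
Weight on overnight rain=true, given the evidence: 0.7625·0.17 = 0.129625
Denominator P(wet lawn | ¬heavy dew, ¬sprinkler running): 0.05·0.83 + 0.7625·0.17 = 0.171125
Posterior = 0.129625 / 0.171125 ≈ 0.757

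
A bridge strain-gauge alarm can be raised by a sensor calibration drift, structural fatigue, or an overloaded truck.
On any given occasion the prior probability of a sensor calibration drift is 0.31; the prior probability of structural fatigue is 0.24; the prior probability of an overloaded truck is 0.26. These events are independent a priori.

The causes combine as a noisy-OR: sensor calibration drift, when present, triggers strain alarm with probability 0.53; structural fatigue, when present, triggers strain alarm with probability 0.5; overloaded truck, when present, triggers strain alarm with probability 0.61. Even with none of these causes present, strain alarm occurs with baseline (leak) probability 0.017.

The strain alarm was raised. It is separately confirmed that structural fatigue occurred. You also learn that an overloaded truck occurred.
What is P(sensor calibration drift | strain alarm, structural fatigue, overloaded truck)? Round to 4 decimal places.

Under noisy-OR, P(strain alarm | causes) = 1 − (1−0.017)·∏(1−qᵢ) over the active causes.
P(strain alarm | structural fatigue, overloaded truck) = 0.808315*0.69 + 0.909908*0.31 = 0.557737 + 0.282071 = 0.839808
Of this, 0.282071 comes from 0.909908*0.31 (the sensor calibration drift=true cases).
So P(sensor calibration drift | strain alarm, structural fatigue, overloaded truck) = 0.282071/0.839808 ≈ 0.3359.

P(sensor calibration drift | strain alarm, structural fatigue, overloaded truck) ≈ 0.3359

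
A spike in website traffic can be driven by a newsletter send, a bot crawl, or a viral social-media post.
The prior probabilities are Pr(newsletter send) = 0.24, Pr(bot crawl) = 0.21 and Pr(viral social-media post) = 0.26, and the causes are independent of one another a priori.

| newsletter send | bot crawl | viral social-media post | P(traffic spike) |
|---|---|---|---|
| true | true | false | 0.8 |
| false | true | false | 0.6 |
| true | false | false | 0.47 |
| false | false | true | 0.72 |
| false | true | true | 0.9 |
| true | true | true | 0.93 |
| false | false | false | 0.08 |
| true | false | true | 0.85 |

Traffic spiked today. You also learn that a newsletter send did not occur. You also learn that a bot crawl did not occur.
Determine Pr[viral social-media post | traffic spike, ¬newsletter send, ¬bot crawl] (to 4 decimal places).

P(traffic spike | ¬newsletter send, ¬bot crawl) = 0.08×0.74 + 0.72×0.26 = 0.059200 + 0.187200 = 0.246400
Of this, 0.187200 comes from 0.72×0.26 (the viral social-media post=true cases).
Hence the posterior is 0.187200/0.246400 ≈ 0.7597.

Pr[viral social-media post | traffic spike, ¬newsletter send, ¬bot crawl] ≈ 0.7597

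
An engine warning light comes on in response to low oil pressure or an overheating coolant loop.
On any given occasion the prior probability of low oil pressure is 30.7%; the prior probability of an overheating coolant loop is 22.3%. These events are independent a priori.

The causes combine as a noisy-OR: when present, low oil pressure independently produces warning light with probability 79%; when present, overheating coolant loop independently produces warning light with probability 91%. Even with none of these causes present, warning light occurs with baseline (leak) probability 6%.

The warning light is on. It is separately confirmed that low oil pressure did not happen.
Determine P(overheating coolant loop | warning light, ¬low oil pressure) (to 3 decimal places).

P(overheating coolant loop | warning light, ¬low oil pressure) ≈ 0.814

Under noisy-OR, P(warning light | causes) = 1 − (1−0.06)·∏(1−qᵢ) over the active causes.
For the numerator, keep only overheating coolant loop=true terms: 0.9154×0.223 = 0.204134
Denominator P(warning light | ¬low oil pressure): 0.06×0.777 + 0.9154×0.223 = 0.250754
P(overheating coolant loop | warning light, ¬low oil pressure) = 0.204134/0.250754 ≈ 0.814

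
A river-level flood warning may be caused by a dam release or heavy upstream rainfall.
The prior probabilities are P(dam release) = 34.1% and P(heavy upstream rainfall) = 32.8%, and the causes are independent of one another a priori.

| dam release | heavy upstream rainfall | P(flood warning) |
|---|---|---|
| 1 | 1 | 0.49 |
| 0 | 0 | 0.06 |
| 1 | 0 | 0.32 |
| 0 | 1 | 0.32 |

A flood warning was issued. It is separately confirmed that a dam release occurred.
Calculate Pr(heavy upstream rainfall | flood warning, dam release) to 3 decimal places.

Pr(heavy upstream rainfall | flood warning, dam release) ≈ 0.428

By total probability over both values of heavy upstream rainfall:
  P(flood warning | dam release) = 0.32*0.672 + 0.49*0.328
        = 0.215040 + 0.160720 = 0.375760
The terms with heavy upstream rainfall present sum to 0.160720, so
  P(heavy upstream rainfall | flood warning, dam release) = 0.160720 / 0.375760 ≈ 0.428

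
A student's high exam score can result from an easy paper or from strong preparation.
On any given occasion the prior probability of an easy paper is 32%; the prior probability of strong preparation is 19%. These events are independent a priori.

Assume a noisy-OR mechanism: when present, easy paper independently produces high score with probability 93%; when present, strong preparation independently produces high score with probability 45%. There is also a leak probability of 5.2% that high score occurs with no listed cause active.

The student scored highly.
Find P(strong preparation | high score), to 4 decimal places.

Under noisy-OR, P(high score | causes) = 1 − (1−0.052)·∏(1−qᵢ) over the active causes.
Sum P(high score|·) weighted by the priors over the 4 (easy paper, strong preparation) configurations:
  P(high score) = 0.052·0.68·0.81 + 0.4786·0.68·0.19 + 0.93364·0.32·0.81 + 0.963502·0.32·0.19
        = 0.028642 + 0.061835 + 0.241999 + 0.058581 = 0.391057
The terms with strong preparation present sum to 0.120416, so
  P(strong preparation | high score) = 0.120416 / 0.391057 ≈ 0.3079

P(strong preparation | high score) ≈ 0.3079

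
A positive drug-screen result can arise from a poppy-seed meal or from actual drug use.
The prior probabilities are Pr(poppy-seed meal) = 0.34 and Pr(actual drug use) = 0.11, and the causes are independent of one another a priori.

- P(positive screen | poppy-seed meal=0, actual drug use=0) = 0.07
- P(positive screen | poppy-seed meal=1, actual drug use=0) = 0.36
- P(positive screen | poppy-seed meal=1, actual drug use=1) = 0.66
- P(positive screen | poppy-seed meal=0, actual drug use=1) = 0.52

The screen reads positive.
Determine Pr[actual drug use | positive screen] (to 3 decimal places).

Pr[actual drug use | positive screen] ≈ 0.294

For the numerator, keep only actual drug use=true terms: 0.037752 + 0.024684 = 0.062436
The normalizing constant is 0.07·0.66·0.89 + 0.52·0.66·0.11 + 0.36·0.34·0.89 + 0.66·0.34·0.11 = 0.212490
Posterior = 0.062436 / 0.212490 ≈ 0.294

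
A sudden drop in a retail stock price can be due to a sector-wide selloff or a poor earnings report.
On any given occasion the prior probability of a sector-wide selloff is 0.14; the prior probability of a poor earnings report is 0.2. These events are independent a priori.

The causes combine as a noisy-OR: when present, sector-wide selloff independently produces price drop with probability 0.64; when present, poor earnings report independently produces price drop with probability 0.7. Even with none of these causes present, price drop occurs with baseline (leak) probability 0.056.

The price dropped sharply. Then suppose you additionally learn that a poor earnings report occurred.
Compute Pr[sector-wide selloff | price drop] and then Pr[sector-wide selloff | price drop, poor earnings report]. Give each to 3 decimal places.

Pr[sector-wide selloff | price drop] ≈ 0.380; Pr[sector-wide selloff | price drop, poor earnings report] ≈ 0.169

Under noisy-OR, P(price drop | causes) = 1 − (1−0.056)·∏(1−qᵢ) over the active causes.
Enumerate the 4 (sector-wide selloff, poor earnings report) configurations and weight by the priors:
  P(price drop) = 0.056·0.86·0.8 + 0.7168·0.86·0.2 + 0.66016·0.14·0.8 + 0.898048·0.14·0.2
        = 0.038528 + 0.123290 + 0.073938 + 0.025145 = 0.260901
Configurations with sector-wide selloff contribute 0.099083, so
  P(sector-wide selloff | price drop) = 0.099083 / 0.260901 ≈ 0.380

Now also conditioning on poor earnings report=true:
Sum P(price drop|·) weighted by the priors over both values of sector-wide selloff:
  P(price drop | poor earnings report) = 0.7168×0.86 + 0.898048×0.14
        = 0.616448 + 0.125727 = 0.742175
Configurations with sector-wide selloff contribute 0.125727, so
  P(sector-wide selloff | price drop, poor earnings report) = 0.125727 / 0.742175 ≈ 0.169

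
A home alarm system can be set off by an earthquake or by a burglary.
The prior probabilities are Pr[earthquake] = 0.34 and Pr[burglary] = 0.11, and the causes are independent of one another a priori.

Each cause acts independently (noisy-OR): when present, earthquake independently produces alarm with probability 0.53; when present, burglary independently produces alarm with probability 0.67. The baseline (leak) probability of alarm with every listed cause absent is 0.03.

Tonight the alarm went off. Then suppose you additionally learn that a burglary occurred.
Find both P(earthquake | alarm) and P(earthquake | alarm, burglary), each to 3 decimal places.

Under noisy-OR, P(alarm | causes) = 1 − (1−0.03)·∏(1−qᵢ) over the active causes.
For the numerator, keep only earthquake=true terms: 0.164645 + 0.031773 = 0.196418
Denominator P(alarm): 0.03*0.66*0.89 + 0.6799*0.66*0.11 + 0.5441*0.34*0.89 + 0.849553*0.34*0.11 = 0.263401
P(earthquake | alarm) = 0.196418/0.263401 ≈ 0.746

With the extra evidence:
Numerator (weight on configurations with earthquake): 0.849553·0.34 = 0.288848
Denominator P(alarm | burglary): 0.6799·0.66 + 0.849553·0.34 = 0.737582
P(earthquake | alarm, burglary) = 0.288848/0.737582 ≈ 0.392
The drop from 0.746 to 0.392 is the explaining-away (discounting) effect.

P(earthquake | alarm) ≈ 0.746; P(earthquake | alarm, burglary) ≈ 0.392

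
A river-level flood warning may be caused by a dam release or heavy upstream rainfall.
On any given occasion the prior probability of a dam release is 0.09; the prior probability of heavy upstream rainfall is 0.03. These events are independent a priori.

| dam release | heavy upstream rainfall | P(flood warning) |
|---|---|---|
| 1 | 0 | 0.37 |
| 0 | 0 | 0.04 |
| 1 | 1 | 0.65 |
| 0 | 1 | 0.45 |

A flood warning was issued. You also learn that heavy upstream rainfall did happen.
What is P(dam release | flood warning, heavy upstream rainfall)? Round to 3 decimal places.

P(dam release | flood warning, heavy upstream rainfall) ≈ 0.125

P(flood warning | heavy upstream rainfall) = 0.45·0.91 + 0.65·0.09 = 0.409500 + 0.058500 = 0.468000
The dam release-present share is 0.65·0.09 = 0.058500.
So P(dam release | flood warning, heavy upstream rainfall) = 0.058500/0.468000 ≈ 0.125.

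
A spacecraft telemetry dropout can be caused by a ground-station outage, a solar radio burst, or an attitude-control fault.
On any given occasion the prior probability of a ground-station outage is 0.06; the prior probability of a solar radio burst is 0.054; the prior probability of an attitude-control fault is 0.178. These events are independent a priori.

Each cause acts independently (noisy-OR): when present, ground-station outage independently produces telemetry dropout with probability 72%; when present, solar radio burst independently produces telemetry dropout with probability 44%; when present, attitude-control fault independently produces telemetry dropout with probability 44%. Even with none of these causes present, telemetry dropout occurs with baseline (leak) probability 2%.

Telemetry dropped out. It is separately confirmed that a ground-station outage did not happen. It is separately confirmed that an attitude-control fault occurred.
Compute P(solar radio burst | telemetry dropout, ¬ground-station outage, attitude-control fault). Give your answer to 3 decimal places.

Under noisy-OR, P(telemetry dropout | causes) = 1 − (1−0.02)·∏(1−qᵢ) over the active causes.
Sum P(telemetry dropout|·) weighted by the priors over both values of solar radio burst:
  P(telemetry dropout | ¬ground-station outage, attitude-control fault) = 0.4512*0.946 + 0.692672*0.054
        = 0.426835 + 0.037404 = 0.464239
The terms with solar radio burst present sum to 0.037404, so
  P(solar radio burst | telemetry dropout, ¬ground-station outage, attitude-control fault) = 0.037404 / 0.464239 ≈ 0.081

P(solar radio burst | telemetry dropout, ¬ground-station outage, attitude-control fault) ≈ 0.081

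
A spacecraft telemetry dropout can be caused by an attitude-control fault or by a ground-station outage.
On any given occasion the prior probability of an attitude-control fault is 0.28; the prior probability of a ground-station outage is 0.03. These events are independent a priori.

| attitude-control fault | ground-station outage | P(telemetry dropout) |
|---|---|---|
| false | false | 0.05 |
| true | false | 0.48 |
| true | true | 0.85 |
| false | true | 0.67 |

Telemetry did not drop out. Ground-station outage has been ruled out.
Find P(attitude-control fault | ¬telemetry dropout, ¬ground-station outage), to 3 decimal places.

P(¬telemetry dropout | ¬ground-station outage) = 0.95×0.72 + 0.52×0.28 = 0.684000 + 0.145600 = 0.829600
Of this, 0.145600 comes from 0.52×0.28 (the attitude-control fault=true cases).
So P(attitude-control fault | ¬telemetry dropout, ¬ground-station outage) = 0.145600/0.829600 ≈ 0.176.

P(attitude-control fault | ¬telemetry dropout, ¬ground-station outage) ≈ 0.176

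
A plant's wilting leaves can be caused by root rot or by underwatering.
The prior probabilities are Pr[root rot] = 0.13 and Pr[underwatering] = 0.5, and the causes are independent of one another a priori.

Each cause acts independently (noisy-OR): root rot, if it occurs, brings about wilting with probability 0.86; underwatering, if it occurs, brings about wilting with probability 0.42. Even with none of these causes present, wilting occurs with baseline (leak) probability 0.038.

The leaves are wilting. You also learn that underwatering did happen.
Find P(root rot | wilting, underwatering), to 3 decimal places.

P(root rot | wilting, underwatering) ≈ 0.238

Under noisy-OR, P(wilting | causes) = 1 − (1−0.038)·∏(1−qᵢ) over the active causes.
By total probability over both values of root rot:
  P(wilting | underwatering) = 0.44204·0.87 + 0.921886·0.13
        = 0.384575 + 0.119845 = 0.504420
Configurations with root rot contribute 0.119845, so
  P(root rot | wilting, underwatering) = 0.119845 / 0.504420 ≈ 0.238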